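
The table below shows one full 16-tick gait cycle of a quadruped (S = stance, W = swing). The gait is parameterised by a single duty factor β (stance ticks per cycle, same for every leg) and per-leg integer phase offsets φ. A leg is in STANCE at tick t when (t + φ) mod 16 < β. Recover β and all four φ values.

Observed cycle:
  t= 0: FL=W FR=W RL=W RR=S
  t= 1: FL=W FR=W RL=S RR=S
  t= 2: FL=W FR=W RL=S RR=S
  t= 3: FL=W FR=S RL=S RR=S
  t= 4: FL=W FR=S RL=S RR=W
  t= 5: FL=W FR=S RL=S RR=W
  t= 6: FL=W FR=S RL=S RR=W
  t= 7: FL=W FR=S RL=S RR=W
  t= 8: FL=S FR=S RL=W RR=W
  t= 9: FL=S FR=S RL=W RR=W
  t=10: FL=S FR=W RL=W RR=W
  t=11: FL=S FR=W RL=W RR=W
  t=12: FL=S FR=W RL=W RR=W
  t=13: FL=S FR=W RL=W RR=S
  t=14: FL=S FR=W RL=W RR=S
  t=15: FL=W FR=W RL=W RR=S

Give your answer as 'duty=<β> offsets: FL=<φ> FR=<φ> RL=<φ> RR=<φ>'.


duty β = stance ticks per leg = 7
FL: stance ticks = 7; W→S at t=8 → φ=8
FR: stance ticks = 7; W→S at t=3 → φ=13
RL: stance ticks = 7; W→S at t=1 → φ=15
RR: stance ticks = 7; W→S at t=13 → φ=3

duty=7 offsets: FL=8 FR=13 RL=15 RR=3


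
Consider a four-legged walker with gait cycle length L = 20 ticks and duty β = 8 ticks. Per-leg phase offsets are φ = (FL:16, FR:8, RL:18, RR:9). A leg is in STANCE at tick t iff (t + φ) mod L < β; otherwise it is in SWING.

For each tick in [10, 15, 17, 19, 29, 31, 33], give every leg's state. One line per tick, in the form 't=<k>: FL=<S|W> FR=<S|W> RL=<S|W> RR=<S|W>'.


t=10: FL=S FR=W RL=W RR=W
t=15: FL=W FR=S RL=W RR=S
t=17: FL=W FR=S RL=W RR=S
t=19: FL=W FR=S RL=W RR=W
t=29: FL=S FR=W RL=S RR=W
t=31: FL=S FR=W RL=W RR=S
t=33: FL=W FR=S RL=W RR=S

t=10: phase=(6,18,8,19) vs β=8 → FL=S FR=W RL=W RR=W
t=15: phase=(11,3,13,4) vs β=8 → FL=W FR=S RL=W RR=S
t=17: phase=(13,5,15,6) vs β=8 → FL=W FR=S RL=W RR=S
t=19: phase=(15,7,17,8) vs β=8 → FL=W FR=S RL=W RR=W
t=29: phase=(5,17,7,18) vs β=8 → FL=S FR=W RL=S RR=W
t=31: phase=(7,19,9,0) vs β=8 → FL=S FR=W RL=W RR=S
t=33: phase=(9,1,11,2) vs β=8 → FL=W FR=S RL=W RR=S


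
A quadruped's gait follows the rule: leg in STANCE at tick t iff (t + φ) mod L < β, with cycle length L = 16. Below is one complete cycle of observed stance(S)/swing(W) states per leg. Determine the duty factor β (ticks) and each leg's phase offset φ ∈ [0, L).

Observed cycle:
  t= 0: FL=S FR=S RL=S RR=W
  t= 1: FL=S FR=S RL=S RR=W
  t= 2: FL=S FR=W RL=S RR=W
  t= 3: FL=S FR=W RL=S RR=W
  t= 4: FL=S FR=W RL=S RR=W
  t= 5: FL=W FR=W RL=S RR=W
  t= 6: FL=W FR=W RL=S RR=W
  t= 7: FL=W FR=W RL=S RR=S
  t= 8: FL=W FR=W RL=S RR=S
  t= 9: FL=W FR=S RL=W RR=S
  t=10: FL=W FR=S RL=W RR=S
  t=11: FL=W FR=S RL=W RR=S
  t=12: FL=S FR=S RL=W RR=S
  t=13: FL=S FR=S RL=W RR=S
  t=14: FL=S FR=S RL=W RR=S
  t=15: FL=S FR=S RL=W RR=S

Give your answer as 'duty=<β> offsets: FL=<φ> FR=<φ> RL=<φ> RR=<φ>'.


duty β = stance ticks per leg = 9
FL: stance ticks = 9; W→S at t=12 → φ=4
FR: stance ticks = 9; W→S at t=9 → φ=7
RL: stance ticks = 9; W→S at t=0 → φ=0
RR: stance ticks = 9; W→S at t=7 → φ=9

duty=9 offsets: FL=4 FR=7 RL=0 RR=9


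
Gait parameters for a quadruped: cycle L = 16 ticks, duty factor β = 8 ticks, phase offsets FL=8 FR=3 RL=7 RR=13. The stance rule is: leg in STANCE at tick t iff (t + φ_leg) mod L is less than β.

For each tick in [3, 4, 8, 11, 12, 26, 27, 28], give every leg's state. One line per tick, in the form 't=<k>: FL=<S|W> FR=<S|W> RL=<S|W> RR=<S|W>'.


t=3: phase=(11,6,10,0) vs β=8 → FL=W FR=S RL=W RR=S
t=4: phase=(12,7,11,1) vs β=8 → FL=W FR=S RL=W RR=S
t=8: phase=(0,11,15,5) vs β=8 → FL=S FR=W RL=W RR=S
t=11: phase=(3,14,2,8) vs β=8 → FL=S FR=W RL=S RR=W
t=12: phase=(4,15,3,9) vs β=8 → FL=S FR=W RL=S RR=W
t=26: phase=(2,13,1,7) vs β=8 → FL=S FR=W RL=S RR=S
t=27: phase=(3,14,2,8) vs β=8 → FL=S FR=W RL=S RR=W
t=28: phase=(4,15,3,9) vs β=8 → FL=S FR=W RL=S RR=W

t=3: FL=W FR=S RL=W RR=S
t=4: FL=W FR=S RL=W RR=S
t=8: FL=S FR=W RL=W RR=S
t=11: FL=S FR=W RL=S RR=W
t=12: FL=S FR=W RL=S RR=W
t=26: FL=S FR=W RL=S RR=S
t=27: FL=S FR=W RL=S RR=W
t=28: FL=S FR=W RL=S RR=W


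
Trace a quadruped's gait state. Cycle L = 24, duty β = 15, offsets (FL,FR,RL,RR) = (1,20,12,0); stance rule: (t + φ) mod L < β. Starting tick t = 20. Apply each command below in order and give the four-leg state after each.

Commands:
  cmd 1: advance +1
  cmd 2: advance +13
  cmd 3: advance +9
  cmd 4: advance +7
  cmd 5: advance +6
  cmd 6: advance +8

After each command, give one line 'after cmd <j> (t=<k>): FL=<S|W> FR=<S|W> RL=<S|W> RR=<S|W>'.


after cmd 1 (t=21): FL=W FR=W RL=S RR=W
after cmd 2 (t=34): FL=S FR=S RL=W RR=S
after cmd 3 (t=43): FL=W FR=W RL=S RR=W
after cmd 4 (t=50): FL=S FR=W RL=S RR=S
after cmd 5 (t=56): FL=S FR=S RL=W RR=S
after cmd 6 (t=64): FL=W FR=S RL=S RR=W

start t=20: FL=W FR=W RL=S RR=W
cmd 1: advance +1 → t=21, phase=(22,17,9,21) → FL=W FR=W RL=S RR=W
cmd 2: advance +13 → t=34, phase=(11,6,22,10) → FL=S FR=S RL=W RR=S
cmd 3: advance +9 → t=43, phase=(20,15,7,19) → FL=W FR=W RL=S RR=W
cmd 4: advance +7 → t=50, phase=(3,22,14,2) → FL=S FR=W RL=S RR=S
cmd 5: advance +6 → t=56, phase=(9,4,20,8) → FL=S FR=S RL=W RR=S
cmd 6: advance +8 → t=64, phase=(17,12,4,16) → FL=W FR=S RL=S RR=W


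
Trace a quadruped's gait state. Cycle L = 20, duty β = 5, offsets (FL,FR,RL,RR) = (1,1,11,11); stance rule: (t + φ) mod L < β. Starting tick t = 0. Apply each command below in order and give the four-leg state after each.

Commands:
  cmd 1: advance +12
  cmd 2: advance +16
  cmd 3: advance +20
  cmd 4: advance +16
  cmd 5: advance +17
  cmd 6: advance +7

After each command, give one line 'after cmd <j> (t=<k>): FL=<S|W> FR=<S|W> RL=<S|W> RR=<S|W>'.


after cmd 1 (t=12): FL=W FR=W RL=S RR=S
after cmd 2 (t=28): FL=W FR=W RL=W RR=W
after cmd 3 (t=48): FL=W FR=W RL=W RR=W
after cmd 4 (t=64): FL=W FR=W RL=W RR=W
after cmd 5 (t=81): FL=S FR=S RL=W RR=W
after cmd 6 (t=88): FL=W FR=W RL=W RR=W

start t=0: FL=S FR=S RL=W RR=W
cmd 1: advance +12 → t=12, phase=(13,13,3,3) → FL=W FR=W RL=S RR=S
cmd 2: advance +16 → t=28, phase=(9,9,19,19) → FL=W FR=W RL=W RR=W
cmd 3: advance +20 → t=48, phase=(9,9,19,19) → FL=W FR=W RL=W RR=W
cmd 4: advance +16 → t=64, phase=(5,5,15,15) → FL=W FR=W RL=W RR=W
cmd 5: advance +17 → t=81, phase=(2,2,12,12) → FL=S FR=S RL=W RR=W
cmd 6: advance +7 → t=88, phase=(9,9,19,19) → FL=W FR=W RL=W RR=W


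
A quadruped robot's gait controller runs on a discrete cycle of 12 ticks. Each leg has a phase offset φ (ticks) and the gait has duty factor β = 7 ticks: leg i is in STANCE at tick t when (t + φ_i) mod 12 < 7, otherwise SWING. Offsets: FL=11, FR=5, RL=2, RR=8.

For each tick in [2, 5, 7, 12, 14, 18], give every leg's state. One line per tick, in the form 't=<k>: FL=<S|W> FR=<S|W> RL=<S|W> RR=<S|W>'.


t=2: FL=S FR=W RL=S RR=W
t=5: FL=S FR=W RL=W RR=S
t=7: FL=S FR=S RL=W RR=S
t=12: FL=W FR=S RL=S RR=W
t=14: FL=S FR=W RL=S RR=W
t=18: FL=S FR=W RL=W RR=S

t=2: phase=(1,7,4,10) vs β=7 → FL=S FR=W RL=S RR=W
t=5: phase=(4,10,7,1) vs β=7 → FL=S FR=W RL=W RR=S
t=7: phase=(6,0,9,3) vs β=7 → FL=S FR=S RL=W RR=S
t=12: phase=(11,5,2,8) vs β=7 → FL=W FR=S RL=S RR=W
t=14: phase=(1,7,4,10) vs β=7 → FL=S FR=W RL=S RR=W
t=18: phase=(5,11,8,2) vs β=7 → FL=S FR=W RL=W RR=S


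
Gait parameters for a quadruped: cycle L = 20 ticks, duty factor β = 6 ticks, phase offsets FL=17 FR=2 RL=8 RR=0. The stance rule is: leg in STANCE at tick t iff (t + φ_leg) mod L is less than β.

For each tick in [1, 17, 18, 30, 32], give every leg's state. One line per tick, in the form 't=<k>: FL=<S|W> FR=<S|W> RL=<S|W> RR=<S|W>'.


t=1: FL=W FR=S RL=W RR=S
t=17: FL=W FR=W RL=S RR=W
t=18: FL=W FR=S RL=W RR=W
t=30: FL=W FR=W RL=W RR=W
t=32: FL=W FR=W RL=S RR=W

t=1: phase=(18,3,9,1) vs β=6 → FL=W FR=S RL=W RR=S
t=17: phase=(14,19,5,17) vs β=6 → FL=W FR=W RL=S RR=W
t=18: phase=(15,0,6,18) vs β=6 → FL=W FR=S RL=W RR=W
t=30: phase=(7,12,18,10) vs β=6 → FL=W FR=W RL=W RR=W
t=32: phase=(9,14,0,12) vs β=6 → FL=W FR=W RL=S RR=W


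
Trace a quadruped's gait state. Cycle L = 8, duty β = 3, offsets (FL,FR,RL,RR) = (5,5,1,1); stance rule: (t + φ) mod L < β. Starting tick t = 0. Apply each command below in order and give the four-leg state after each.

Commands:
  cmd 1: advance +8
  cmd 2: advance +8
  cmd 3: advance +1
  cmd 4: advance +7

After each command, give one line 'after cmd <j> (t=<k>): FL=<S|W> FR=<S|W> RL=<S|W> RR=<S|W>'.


after cmd 1 (t=8): FL=W FR=W RL=S RR=S
after cmd 2 (t=16): FL=W FR=W RL=S RR=S
after cmd 3 (t=17): FL=W FR=W RL=S RR=S
after cmd 4 (t=24): FL=W FR=W RL=S RR=S

start t=0: FL=W FR=W RL=S RR=S
cmd 1: advance +8 → t=8, phase=(5,5,1,1) → FL=W FR=W RL=S RR=S
cmd 2: advance +8 → t=16, phase=(5,5,1,1) → FL=W FR=W RL=S RR=S
cmd 3: advance +1 → t=17, phase=(6,6,2,2) → FL=W FR=W RL=S RR=S
cmd 4: advance +7 → t=24, phase=(5,5,1,1) → FL=W FR=W RL=S RR=S


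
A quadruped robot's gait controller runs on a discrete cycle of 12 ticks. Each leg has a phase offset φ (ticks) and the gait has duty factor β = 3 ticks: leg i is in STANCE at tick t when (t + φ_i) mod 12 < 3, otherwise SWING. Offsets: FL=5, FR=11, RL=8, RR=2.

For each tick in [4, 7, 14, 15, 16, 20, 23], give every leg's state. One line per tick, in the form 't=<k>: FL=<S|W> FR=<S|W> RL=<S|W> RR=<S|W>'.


t=4: FL=W FR=W RL=S RR=W
t=7: FL=S FR=W RL=W RR=W
t=14: FL=W FR=S RL=W RR=W
t=15: FL=W FR=S RL=W RR=W
t=16: FL=W FR=W RL=S RR=W
t=20: FL=S FR=W RL=W RR=W
t=23: FL=W FR=W RL=W RR=S

t=4: phase=(9,3,0,6) vs β=3 → FL=W FR=W RL=S RR=W
t=7: phase=(0,6,3,9) vs β=3 → FL=S FR=W RL=W RR=W
t=14: phase=(7,1,10,4) vs β=3 → FL=W FR=S RL=W RR=W
t=15: phase=(8,2,11,5) vs β=3 → FL=W FR=S RL=W RR=W
t=16: phase=(9,3,0,6) vs β=3 → FL=W FR=W RL=S RR=W
t=20: phase=(1,7,4,10) vs β=3 → FL=S FR=W RL=W RR=W
t=23: phase=(4,10,7,1) vs β=3 → FL=W FR=W RL=W RR=S


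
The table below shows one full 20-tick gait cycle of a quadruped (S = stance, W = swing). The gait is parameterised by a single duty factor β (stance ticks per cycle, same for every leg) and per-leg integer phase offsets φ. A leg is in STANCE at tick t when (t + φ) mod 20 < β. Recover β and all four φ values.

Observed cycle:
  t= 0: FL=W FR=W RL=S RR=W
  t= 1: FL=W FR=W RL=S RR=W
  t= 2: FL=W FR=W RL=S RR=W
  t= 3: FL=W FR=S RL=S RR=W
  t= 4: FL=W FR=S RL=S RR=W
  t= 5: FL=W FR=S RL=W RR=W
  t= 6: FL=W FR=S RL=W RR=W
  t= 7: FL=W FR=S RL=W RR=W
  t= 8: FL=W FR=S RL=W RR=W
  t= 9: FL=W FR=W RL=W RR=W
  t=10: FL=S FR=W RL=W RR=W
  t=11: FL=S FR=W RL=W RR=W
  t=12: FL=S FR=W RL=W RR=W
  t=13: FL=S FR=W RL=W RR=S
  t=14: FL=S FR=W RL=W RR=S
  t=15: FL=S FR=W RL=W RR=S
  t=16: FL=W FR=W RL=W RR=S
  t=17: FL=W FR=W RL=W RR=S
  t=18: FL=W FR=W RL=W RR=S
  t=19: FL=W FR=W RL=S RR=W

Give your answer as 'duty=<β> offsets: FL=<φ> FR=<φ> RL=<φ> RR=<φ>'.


duty β = stance ticks per leg = 6
FL: stance ticks = 6; W→S at t=10 → φ=10
FR: stance ticks = 6; W→S at t=3 → φ=17
RL: stance ticks = 6; W→S at t=19 → φ=1
RR: stance ticks = 6; W→S at t=13 → φ=7

duty=6 offsets: FL=10 FR=17 RL=1 RR=7


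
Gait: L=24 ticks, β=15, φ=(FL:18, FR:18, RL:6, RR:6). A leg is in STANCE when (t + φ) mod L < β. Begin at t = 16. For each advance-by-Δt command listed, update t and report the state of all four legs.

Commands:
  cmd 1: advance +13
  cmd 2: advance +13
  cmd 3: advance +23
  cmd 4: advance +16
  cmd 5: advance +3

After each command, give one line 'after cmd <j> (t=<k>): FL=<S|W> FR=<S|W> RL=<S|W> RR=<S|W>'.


start t=16: FL=S FR=S RL=W RR=W
cmd 1: advance +13 → t=29, phase=(23,23,11,11) → FL=W FR=W RL=S RR=S
cmd 2: advance +13 → t=42, phase=(12,12,0,0) → FL=S FR=S RL=S RR=S
cmd 3: advance +23 → t=65, phase=(11,11,23,23) → FL=S FR=S RL=W RR=W
cmd 4: advance +16 → t=81, phase=(3,3,15,15) → FL=S FR=S RL=W RR=W
cmd 5: advance +3 → t=84, phase=(6,6,18,18) → FL=S FR=S RL=W RR=W

after cmd 1 (t=29): FL=W FR=W RL=S RR=S
after cmd 2 (t=42): FL=S FR=S RL=S RR=S
after cmd 3 (t=65): FL=S FR=S RL=W RR=W
after cmd 4 (t=81): FL=S FR=S RL=W RR=W
after cmd 5 (t=84): FL=S FR=S RL=W RR=W


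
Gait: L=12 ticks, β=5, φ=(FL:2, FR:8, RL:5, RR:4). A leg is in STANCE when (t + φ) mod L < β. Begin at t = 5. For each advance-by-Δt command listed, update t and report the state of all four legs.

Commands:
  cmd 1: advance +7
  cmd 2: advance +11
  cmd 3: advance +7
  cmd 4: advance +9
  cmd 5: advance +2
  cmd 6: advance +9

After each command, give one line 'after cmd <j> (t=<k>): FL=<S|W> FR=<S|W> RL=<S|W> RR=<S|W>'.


after cmd 1 (t=12): FL=S FR=W RL=W RR=S
after cmd 2 (t=23): FL=S FR=W RL=S RR=S
after cmd 3 (t=30): FL=W FR=S RL=W RR=W
after cmd 4 (t=39): FL=W FR=W RL=W RR=W
after cmd 5 (t=41): FL=W FR=S RL=W RR=W
after cmd 6 (t=50): FL=S FR=W RL=W RR=W

start t=5: FL=W FR=S RL=W RR=W
cmd 1: advance +7 → t=12, phase=(2,8,5,4) → FL=S FR=W RL=W RR=S
cmd 2: advance +11 → t=23, phase=(1,7,4,3) → FL=S FR=W RL=S RR=S
cmd 3: advance +7 → t=30, phase=(8,2,11,10) → FL=W FR=S RL=W RR=W
cmd 4: advance +9 → t=39, phase=(5,11,8,7) → FL=W FR=W RL=W RR=W
cmd 5: advance +2 → t=41, phase=(7,1,10,9) → FL=W FR=S RL=W RR=W
cmd 6: advance +9 → t=50, phase=(4,10,7,6) → FL=S FR=W RL=W RR=W


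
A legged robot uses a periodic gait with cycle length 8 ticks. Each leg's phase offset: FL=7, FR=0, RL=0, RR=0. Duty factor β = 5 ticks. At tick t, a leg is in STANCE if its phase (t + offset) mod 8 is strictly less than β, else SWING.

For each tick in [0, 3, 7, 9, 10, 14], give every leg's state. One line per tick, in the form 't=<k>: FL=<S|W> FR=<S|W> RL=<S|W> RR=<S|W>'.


t=0: FL=W FR=S RL=S RR=S
t=3: FL=S FR=S RL=S RR=S
t=7: FL=W FR=W RL=W RR=W
t=9: FL=S FR=S RL=S RR=S
t=10: FL=S FR=S RL=S RR=S
t=14: FL=W FR=W RL=W RR=W

t=0: phase=(7,0,0,0) vs β=5 → FL=W FR=S RL=S RR=S
t=3: phase=(2,3,3,3) vs β=5 → FL=S FR=S RL=S RR=S
t=7: phase=(6,7,7,7) vs β=5 → FL=W FR=W RL=W RR=W
t=9: phase=(0,1,1,1) vs β=5 → FL=S FR=S RL=S RR=S
t=10: phase=(1,2,2,2) vs β=5 → FL=S FR=S RL=S RR=S
t=14: phase=(5,6,6,6) vs β=5 → FL=W FR=W RL=W RR=W


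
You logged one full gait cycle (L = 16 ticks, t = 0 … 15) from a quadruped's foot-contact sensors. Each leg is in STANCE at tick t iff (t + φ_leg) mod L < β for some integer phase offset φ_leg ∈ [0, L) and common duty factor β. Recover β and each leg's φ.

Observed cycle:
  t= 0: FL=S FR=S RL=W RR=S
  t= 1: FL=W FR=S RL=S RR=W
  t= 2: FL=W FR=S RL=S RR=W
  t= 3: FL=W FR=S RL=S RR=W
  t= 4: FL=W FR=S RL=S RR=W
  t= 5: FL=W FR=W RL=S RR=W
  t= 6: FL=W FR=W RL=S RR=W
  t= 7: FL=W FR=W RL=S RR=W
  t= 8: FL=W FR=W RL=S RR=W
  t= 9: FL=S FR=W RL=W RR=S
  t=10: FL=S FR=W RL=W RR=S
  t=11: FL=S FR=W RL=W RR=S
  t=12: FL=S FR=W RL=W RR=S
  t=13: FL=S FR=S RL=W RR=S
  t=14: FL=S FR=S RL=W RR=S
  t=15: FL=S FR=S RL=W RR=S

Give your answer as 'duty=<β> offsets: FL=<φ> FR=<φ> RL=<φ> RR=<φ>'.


duty β = stance ticks per leg = 8
FL: stance ticks = 8; W→S at t=9 → φ=7
FR: stance ticks = 8; W→S at t=13 → φ=3
RL: stance ticks = 8; W→S at t=1 → φ=15
RR: stance ticks = 8; W→S at t=9 → φ=7

duty=8 offsets: FL=7 FR=3 RL=15 RR=7


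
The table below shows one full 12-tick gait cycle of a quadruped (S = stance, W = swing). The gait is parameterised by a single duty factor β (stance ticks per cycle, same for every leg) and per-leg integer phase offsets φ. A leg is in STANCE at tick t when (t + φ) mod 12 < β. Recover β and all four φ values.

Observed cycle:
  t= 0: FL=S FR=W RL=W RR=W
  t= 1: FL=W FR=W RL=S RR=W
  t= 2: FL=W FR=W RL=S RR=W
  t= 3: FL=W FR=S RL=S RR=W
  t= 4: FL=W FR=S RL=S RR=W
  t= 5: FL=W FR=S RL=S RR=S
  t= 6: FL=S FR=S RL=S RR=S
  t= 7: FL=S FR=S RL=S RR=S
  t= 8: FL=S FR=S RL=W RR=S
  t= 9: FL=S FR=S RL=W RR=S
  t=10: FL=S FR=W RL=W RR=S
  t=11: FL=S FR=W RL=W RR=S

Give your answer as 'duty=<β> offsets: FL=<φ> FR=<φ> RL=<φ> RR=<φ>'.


duty=7 offsets: FL=6 FR=9 RL=11 RR=7

duty β = stance ticks per leg = 7
FL: stance ticks = 7; W→S at t=6 → φ=6
FR: stance ticks = 7; W→S at t=3 → φ=9
RL: stance ticks = 7; W→S at t=1 → φ=11
RR: stance ticks = 7; W→S at t=5 → φ=7


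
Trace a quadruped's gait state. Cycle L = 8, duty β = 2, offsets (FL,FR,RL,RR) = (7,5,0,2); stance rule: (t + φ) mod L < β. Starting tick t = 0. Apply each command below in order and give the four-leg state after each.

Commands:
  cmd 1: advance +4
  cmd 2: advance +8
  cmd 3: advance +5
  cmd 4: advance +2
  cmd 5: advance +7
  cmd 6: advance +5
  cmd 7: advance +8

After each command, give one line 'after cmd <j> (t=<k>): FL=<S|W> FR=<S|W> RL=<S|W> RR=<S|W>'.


after cmd 1 (t=4): FL=W FR=S RL=W RR=W
after cmd 2 (t=12): FL=W FR=S RL=W RR=W
after cmd 3 (t=17): FL=S FR=W RL=S RR=W
after cmd 4 (t=19): FL=W FR=S RL=W RR=W
after cmd 5 (t=26): FL=S FR=W RL=W RR=W
after cmd 6 (t=31): FL=W FR=W RL=W RR=S
after cmd 7 (t=39): FL=W FR=W RL=W RR=S

start t=0: FL=W FR=W RL=S RR=W
cmd 1: advance +4 → t=4, phase=(3,1,4,6) → FL=W FR=S RL=W RR=W
cmd 2: advance +8 → t=12, phase=(3,1,4,6) → FL=W FR=S RL=W RR=W
cmd 3: advance +5 → t=17, phase=(0,6,1,3) → FL=S FR=W RL=S RR=W
cmd 4: advance +2 → t=19, phase=(2,0,3,5) → FL=W FR=S RL=W RR=W
cmd 5: advance +7 → t=26, phase=(1,7,2,4) → FL=S FR=W RL=W RR=W
cmd 6: advance +5 → t=31, phase=(6,4,7,1) → FL=W FR=W RL=W RR=S
cmd 7: advance +8 → t=39, phase=(6,4,7,1) → FL=W FR=W RL=W RR=S


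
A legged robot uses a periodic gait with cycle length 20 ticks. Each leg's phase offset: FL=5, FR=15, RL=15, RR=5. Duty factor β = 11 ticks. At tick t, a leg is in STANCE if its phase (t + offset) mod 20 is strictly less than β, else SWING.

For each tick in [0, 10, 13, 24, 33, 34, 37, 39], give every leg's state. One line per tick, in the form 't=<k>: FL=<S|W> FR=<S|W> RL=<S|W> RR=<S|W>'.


t=0: phase=(5,15,15,5) vs β=11 → FL=S FR=W RL=W RR=S
t=10: phase=(15,5,5,15) vs β=11 → FL=W FR=S RL=S RR=W
t=13: phase=(18,8,8,18) vs β=11 → FL=W FR=S RL=S RR=W
t=24: phase=(9,19,19,9) vs β=11 → FL=S FR=W RL=W RR=S
t=33: phase=(18,8,8,18) vs β=11 → FL=W FR=S RL=S RR=W
t=34: phase=(19,9,9,19) vs β=11 → FL=W FR=S RL=S RR=W
t=37: phase=(2,12,12,2) vs β=11 → FL=S FR=W RL=W RR=S
t=39: phase=(4,14,14,4) vs β=11 → FL=S FR=W RL=W RR=S

t=0: FL=S FR=W RL=W RR=S
t=10: FL=W FR=S RL=S RR=W
t=13: FL=W FR=S RL=S RR=W
t=24: FL=S FR=W RL=W RR=S
t=33: FL=W FR=S RL=S RR=W
t=34: FL=W FR=S RL=S RR=W
t=37: FL=S FR=W RL=W RR=S
t=39: FL=S FR=W RL=W RR=S


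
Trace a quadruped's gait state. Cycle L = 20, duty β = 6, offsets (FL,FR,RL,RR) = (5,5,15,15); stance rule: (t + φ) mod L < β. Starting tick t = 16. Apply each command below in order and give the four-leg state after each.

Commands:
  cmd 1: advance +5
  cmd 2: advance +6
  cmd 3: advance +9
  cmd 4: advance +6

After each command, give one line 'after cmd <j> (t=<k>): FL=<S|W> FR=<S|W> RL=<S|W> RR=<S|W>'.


start t=16: FL=S FR=S RL=W RR=W
cmd 1: advance +5 → t=21, phase=(6,6,16,16) → FL=W FR=W RL=W RR=W
cmd 2: advance +6 → t=27, phase=(12,12,2,2) → FL=W FR=W RL=S RR=S
cmd 3: advance +9 → t=36, phase=(1,1,11,11) → FL=S FR=S RL=W RR=W
cmd 4: advance +6 → t=42, phase=(7,7,17,17) → FL=W FR=W RL=W RR=W

after cmd 1 (t=21): FL=W FR=W RL=W RR=W
after cmd 2 (t=27): FL=W FR=W RL=S RR=S
after cmd 3 (t=36): FL=S FR=S RL=W RR=W
after cmd 4 (t=42): FL=W FR=W RL=W RR=W


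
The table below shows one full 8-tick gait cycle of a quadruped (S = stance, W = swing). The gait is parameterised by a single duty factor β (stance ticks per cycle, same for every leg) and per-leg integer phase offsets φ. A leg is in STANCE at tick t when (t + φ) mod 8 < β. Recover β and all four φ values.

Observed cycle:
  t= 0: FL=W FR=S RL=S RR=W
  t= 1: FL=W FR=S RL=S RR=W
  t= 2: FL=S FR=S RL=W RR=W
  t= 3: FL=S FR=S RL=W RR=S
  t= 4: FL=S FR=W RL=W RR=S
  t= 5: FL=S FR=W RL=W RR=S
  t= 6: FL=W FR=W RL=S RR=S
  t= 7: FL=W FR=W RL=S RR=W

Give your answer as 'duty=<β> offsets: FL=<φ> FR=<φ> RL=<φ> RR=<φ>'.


duty=4 offsets: FL=6 FR=0 RL=2 RR=5

duty β = stance ticks per leg = 4
FL: stance ticks = 4; W→S at t=2 → φ=6
FR: stance ticks = 4; W→S at t=0 → φ=0
RL: stance ticks = 4; W→S at t=6 → φ=2
RR: stance ticks = 4; W→S at t=3 → φ=5


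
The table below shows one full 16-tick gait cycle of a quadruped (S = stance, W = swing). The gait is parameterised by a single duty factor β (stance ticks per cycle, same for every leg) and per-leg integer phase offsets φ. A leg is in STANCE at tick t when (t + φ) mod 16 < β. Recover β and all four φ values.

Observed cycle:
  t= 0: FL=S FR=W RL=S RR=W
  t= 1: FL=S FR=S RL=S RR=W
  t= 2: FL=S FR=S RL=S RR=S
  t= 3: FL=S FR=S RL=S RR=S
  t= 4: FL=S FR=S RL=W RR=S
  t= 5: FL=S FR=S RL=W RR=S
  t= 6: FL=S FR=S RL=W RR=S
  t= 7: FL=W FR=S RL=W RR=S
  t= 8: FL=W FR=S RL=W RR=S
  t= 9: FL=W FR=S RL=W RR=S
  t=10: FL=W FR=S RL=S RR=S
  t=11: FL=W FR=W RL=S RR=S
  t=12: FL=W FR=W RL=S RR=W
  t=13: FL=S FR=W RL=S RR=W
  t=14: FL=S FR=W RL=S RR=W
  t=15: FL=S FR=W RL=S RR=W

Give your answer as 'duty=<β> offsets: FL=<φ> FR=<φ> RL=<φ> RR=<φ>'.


duty β = stance ticks per leg = 10
FL: stance ticks = 10; W→S at t=13 → φ=3
FR: stance ticks = 10; W→S at t=1 → φ=15
RL: stance ticks = 10; W→S at t=10 → φ=6
RR: stance ticks = 10; W→S at t=2 → φ=14

duty=10 offsets: FL=3 FR=15 RL=6 RR=14


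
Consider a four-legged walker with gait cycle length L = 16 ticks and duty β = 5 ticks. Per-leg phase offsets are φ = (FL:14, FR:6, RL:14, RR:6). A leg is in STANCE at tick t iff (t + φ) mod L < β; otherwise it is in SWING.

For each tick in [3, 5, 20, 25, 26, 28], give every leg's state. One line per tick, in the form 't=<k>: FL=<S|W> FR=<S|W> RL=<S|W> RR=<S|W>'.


t=3: phase=(1,9,1,9) vs β=5 → FL=S FR=W RL=S RR=W
t=5: phase=(3,11,3,11) vs β=5 → FL=S FR=W RL=S RR=W
t=20: phase=(2,10,2,10) vs β=5 → FL=S FR=W RL=S RR=W
t=25: phase=(7,15,7,15) vs β=5 → FL=W FR=W RL=W RR=W
t=26: phase=(8,0,8,0) vs β=5 → FL=W FR=S RL=W RR=S
t=28: phase=(10,2,10,2) vs β=5 → FL=W FR=S RL=W RR=S

t=3: FL=S FR=W RL=S RR=W
t=5: FL=S FR=W RL=S RR=W
t=20: FL=S FR=W RL=S RR=W
t=25: FL=W FR=W RL=W RR=W
t=26: FL=W FR=S RL=W RR=S
t=28: FL=W FR=S RL=W RR=S


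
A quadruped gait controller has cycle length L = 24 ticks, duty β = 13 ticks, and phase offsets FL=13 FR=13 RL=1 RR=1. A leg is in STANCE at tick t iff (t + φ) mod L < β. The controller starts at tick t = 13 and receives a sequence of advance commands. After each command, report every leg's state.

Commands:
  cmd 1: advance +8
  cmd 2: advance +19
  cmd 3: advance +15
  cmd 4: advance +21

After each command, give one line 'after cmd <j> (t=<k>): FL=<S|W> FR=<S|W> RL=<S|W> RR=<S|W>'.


after cmd 1 (t=21): FL=S FR=S RL=W RR=W
after cmd 2 (t=40): FL=S FR=S RL=W RR=W
after cmd 3 (t=55): FL=W FR=W RL=S RR=S
after cmd 4 (t=76): FL=W FR=W RL=S RR=S

start t=13: FL=S FR=S RL=W RR=W
cmd 1: advance +8 → t=21, phase=(10,10,22,22) → FL=S FR=S RL=W RR=W
cmd 2: advance +19 → t=40, phase=(5,5,17,17) → FL=S FR=S RL=W RR=W
cmd 3: advance +15 → t=55, phase=(20,20,8,8) → FL=W FR=W RL=S RR=S
cmd 4: advance +21 → t=76, phase=(17,17,5,5) → FL=W FR=W RL=S RR=S


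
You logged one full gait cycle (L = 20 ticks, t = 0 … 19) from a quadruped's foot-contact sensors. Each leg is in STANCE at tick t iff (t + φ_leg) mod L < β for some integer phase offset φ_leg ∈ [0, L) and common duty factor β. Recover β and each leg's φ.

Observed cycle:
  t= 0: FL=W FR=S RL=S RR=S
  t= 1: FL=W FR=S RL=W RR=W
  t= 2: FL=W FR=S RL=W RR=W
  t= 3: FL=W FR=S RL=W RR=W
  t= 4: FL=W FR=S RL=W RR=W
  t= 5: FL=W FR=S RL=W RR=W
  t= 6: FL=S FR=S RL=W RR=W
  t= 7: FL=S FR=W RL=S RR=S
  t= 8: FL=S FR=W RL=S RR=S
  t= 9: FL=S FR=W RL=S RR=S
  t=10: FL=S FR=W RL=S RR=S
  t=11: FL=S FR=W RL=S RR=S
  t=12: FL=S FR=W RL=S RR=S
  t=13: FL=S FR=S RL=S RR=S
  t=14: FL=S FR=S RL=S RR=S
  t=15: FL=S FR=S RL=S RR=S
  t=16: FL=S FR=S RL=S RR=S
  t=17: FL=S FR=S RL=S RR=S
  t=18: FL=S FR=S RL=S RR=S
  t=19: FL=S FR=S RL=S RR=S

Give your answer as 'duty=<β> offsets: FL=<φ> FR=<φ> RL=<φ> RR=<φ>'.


duty β = stance ticks per leg = 14
FL: stance ticks = 14; W→S at t=6 → φ=14
FR: stance ticks = 14; W→S at t=13 → φ=7
RL: stance ticks = 14; W→S at t=7 → φ=13
RR: stance ticks = 14; W→S at t=7 → φ=13

duty=14 offsets: FL=14 FR=7 RL=13 RR=13


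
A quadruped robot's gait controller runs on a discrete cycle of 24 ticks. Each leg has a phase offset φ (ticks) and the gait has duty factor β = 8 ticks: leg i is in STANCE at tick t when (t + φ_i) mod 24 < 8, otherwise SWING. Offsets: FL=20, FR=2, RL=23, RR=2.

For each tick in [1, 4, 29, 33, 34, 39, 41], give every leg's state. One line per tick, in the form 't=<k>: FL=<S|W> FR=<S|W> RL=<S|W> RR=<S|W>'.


t=1: phase=(21,3,0,3) vs β=8 → FL=W FR=S RL=S RR=S
t=4: phase=(0,6,3,6) vs β=8 → FL=S FR=S RL=S RR=S
t=29: phase=(1,7,4,7) vs β=8 → FL=S FR=S RL=S RR=S
t=33: phase=(5,11,8,11) vs β=8 → FL=S FR=W RL=W RR=W
t=34: phase=(6,12,9,12) vs β=8 → FL=S FR=W RL=W RR=W
t=39: phase=(11,17,14,17) vs β=8 → FL=W FR=W RL=W RR=W
t=41: phase=(13,19,16,19) vs β=8 → FL=W FR=W RL=W RR=W

t=1: FL=W FR=S RL=S RR=S
t=4: FL=S FR=S RL=S RR=S
t=29: FL=S FR=S RL=S RR=S
t=33: FL=S FR=W RL=W RR=W
t=34: FL=S FR=W RL=W RR=W
t=39: FL=W FR=W RL=W RR=W
t=41: FL=W FR=W RL=W RR=W


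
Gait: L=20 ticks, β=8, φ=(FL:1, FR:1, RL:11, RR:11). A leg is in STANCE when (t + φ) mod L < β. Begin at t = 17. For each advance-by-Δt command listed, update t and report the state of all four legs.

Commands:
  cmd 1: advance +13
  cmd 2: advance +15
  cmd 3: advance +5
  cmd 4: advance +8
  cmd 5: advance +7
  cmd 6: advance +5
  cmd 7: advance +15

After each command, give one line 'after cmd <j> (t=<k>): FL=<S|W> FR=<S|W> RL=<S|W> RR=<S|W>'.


start t=17: FL=W FR=W RL=W RR=W
cmd 1: advance +13 → t=30, phase=(11,11,1,1) → FL=W FR=W RL=S RR=S
cmd 2: advance +15 → t=45, phase=(6,6,16,16) → FL=S FR=S RL=W RR=W
cmd 3: advance +5 → t=50, phase=(11,11,1,1) → FL=W FR=W RL=S RR=S
cmd 4: advance +8 → t=58, phase=(19,19,9,9) → FL=W FR=W RL=W RR=W
cmd 5: advance +7 → t=65, phase=(6,6,16,16) → FL=S FR=S RL=W RR=W
cmd 6: advance +5 → t=70, phase=(11,11,1,1) → FL=W FR=W RL=S RR=S
cmd 7: advance +15 → t=85, phase=(6,6,16,16) → FL=S FR=S RL=W RR=W

after cmd 1 (t=30): FL=W FR=W RL=S RR=S
after cmd 2 (t=45): FL=S FR=S RL=W RR=W
after cmd 3 (t=50): FL=W FR=W RL=S RR=S
after cmd 4 (t=58): FL=W FR=W RL=W RR=W
after cmd 5 (t=65): FL=S FR=S RL=W RR=W
after cmd 6 (t=70): FL=W FR=W RL=S RR=S
after cmd 7 (t=85): FL=S FR=S RL=W RR=W


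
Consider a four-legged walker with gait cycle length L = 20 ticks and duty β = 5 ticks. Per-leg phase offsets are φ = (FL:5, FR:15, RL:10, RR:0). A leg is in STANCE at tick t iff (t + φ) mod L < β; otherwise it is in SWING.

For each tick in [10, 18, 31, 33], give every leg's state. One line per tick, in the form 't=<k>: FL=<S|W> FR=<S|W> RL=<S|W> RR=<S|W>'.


t=10: FL=W FR=W RL=S RR=W
t=18: FL=S FR=W RL=W RR=W
t=31: FL=W FR=W RL=S RR=W
t=33: FL=W FR=W RL=S RR=W

t=10: phase=(15,5,0,10) vs β=5 → FL=W FR=W RL=S RR=W
t=18: phase=(3,13,8,18) vs β=5 → FL=S FR=W RL=W RR=W
t=31: phase=(16,6,1,11) vs β=5 → FL=W FR=W RL=S RR=W
t=33: phase=(18,8,3,13) vs β=5 → FL=W FR=W RL=S RR=W


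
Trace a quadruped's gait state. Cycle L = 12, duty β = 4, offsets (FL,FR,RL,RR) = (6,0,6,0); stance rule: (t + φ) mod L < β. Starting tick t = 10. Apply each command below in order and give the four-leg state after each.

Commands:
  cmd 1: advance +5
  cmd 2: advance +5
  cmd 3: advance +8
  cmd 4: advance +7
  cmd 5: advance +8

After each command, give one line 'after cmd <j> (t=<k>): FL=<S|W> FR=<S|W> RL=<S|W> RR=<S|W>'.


after cmd 1 (t=15): FL=W FR=S RL=W RR=S
after cmd 2 (t=20): FL=S FR=W RL=S RR=W
after cmd 3 (t=28): FL=W FR=W RL=W RR=W
after cmd 4 (t=35): FL=W FR=W RL=W RR=W
after cmd 5 (t=43): FL=S FR=W RL=S RR=W

start t=10: FL=W FR=W RL=W RR=W
cmd 1: advance +5 → t=15, phase=(9,3,9,3) → FL=W FR=S RL=W RR=S
cmd 2: advance +5 → t=20, phase=(2,8,2,8) → FL=S FR=W RL=S RR=W
cmd 3: advance +8 → t=28, phase=(10,4,10,4) → FL=W FR=W RL=W RR=W
cmd 4: advance +7 → t=35, phase=(5,11,5,11) → FL=W FR=W RL=W RR=W
cmd 5: advance +8 → t=43, phase=(1,7,1,7) → FL=S FR=W RL=S RR=W


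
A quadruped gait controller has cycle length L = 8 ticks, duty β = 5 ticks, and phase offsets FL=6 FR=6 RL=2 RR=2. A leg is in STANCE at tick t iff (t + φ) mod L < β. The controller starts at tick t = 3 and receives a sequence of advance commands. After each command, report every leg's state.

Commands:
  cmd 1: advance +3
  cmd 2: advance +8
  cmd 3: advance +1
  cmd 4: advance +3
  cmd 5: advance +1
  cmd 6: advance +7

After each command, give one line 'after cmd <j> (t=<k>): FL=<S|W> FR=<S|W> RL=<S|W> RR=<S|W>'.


after cmd 1 (t=6): FL=S FR=S RL=S RR=S
after cmd 2 (t=14): FL=S FR=S RL=S RR=S
after cmd 3 (t=15): FL=W FR=W RL=S RR=S
after cmd 4 (t=18): FL=S FR=S RL=S RR=S
after cmd 5 (t=19): FL=S FR=S RL=W RR=W
after cmd 6 (t=26): FL=S FR=S RL=S RR=S

start t=3: FL=S FR=S RL=W RR=W
cmd 1: advance +3 → t=6, phase=(4,4,0,0) → FL=S FR=S RL=S RR=S
cmd 2: advance +8 → t=14, phase=(4,4,0,0) → FL=S FR=S RL=S RR=S
cmd 3: advance +1 → t=15, phase=(5,5,1,1) → FL=W FR=W RL=S RR=S
cmd 4: advance +3 → t=18, phase=(0,0,4,4) → FL=S FR=S RL=S RR=S
cmd 5: advance +1 → t=19, phase=(1,1,5,5) → FL=S FR=S RL=W RR=W
cmd 6: advance +7 → t=26, phase=(0,0,4,4) → FL=S FR=S RL=S RR=S


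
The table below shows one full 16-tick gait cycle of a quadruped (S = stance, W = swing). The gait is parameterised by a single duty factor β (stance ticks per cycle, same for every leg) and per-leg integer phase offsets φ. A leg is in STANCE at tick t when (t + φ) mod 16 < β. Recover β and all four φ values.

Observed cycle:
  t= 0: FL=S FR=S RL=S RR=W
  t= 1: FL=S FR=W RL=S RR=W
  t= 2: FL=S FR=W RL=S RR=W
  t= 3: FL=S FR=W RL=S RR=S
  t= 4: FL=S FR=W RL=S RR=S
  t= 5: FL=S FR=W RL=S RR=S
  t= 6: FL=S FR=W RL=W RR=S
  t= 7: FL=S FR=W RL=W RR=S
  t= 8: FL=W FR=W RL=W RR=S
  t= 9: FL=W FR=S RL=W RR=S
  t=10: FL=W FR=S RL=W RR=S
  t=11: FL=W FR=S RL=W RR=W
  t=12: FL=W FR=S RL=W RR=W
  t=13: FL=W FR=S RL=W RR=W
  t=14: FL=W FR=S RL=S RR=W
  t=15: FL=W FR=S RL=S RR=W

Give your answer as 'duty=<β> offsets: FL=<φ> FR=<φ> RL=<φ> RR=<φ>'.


duty=8 offsets: FL=0 FR=7 RL=2 RR=13

duty β = stance ticks per leg = 8
FL: stance ticks = 8; W→S at t=0 → φ=0
FR: stance ticks = 8; W→S at t=9 → φ=7
RL: stance ticks = 8; W→S at t=14 → φ=2
RR: stance ticks = 8; W→S at t=3 → φ=13


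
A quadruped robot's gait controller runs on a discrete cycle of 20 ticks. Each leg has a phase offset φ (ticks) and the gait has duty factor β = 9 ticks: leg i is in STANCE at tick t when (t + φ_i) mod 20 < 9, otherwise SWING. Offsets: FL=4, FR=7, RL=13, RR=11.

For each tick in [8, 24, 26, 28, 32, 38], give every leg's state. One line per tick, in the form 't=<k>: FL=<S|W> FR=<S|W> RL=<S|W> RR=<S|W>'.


t=8: phase=(12,15,1,19) vs β=9 → FL=W FR=W RL=S RR=W
t=24: phase=(8,11,17,15) vs β=9 → FL=S FR=W RL=W RR=W
t=26: phase=(10,13,19,17) vs β=9 → FL=W FR=W RL=W RR=W
t=28: phase=(12,15,1,19) vs β=9 → FL=W FR=W RL=S RR=W
t=32: phase=(16,19,5,3) vs β=9 → FL=W FR=W RL=S RR=S
t=38: phase=(2,5,11,9) vs β=9 → FL=S FR=S RL=W RR=W

t=8: FL=W FR=W RL=S RR=W
t=24: FL=S FR=W RL=W RR=W
t=26: FL=W FR=W RL=W RR=W
t=28: FL=W FR=W RL=S RR=W
t=32: FL=W FR=W RL=S RR=S
t=38: FL=S FR=S RL=W RR=W


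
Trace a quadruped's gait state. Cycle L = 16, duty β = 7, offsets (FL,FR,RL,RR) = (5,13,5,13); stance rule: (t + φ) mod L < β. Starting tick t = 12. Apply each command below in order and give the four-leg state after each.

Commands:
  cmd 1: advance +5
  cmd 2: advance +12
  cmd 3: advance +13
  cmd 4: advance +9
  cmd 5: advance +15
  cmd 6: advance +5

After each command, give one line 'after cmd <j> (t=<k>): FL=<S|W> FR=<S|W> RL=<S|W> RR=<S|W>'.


start t=12: FL=S FR=W RL=S RR=W
cmd 1: advance +5 → t=17, phase=(6,14,6,14) → FL=S FR=W RL=S RR=W
cmd 2: advance +12 → t=29, phase=(2,10,2,10) → FL=S FR=W RL=S RR=W
cmd 3: advance +13 → t=42, phase=(15,7,15,7) → FL=W FR=W RL=W RR=W
cmd 4: advance +9 → t=51, phase=(8,0,8,0) → FL=W FR=S RL=W RR=S
cmd 5: advance +15 → t=66, phase=(7,15,7,15) → FL=W FR=W RL=W RR=W
cmd 6: advance +5 → t=71, phase=(12,4,12,4) → FL=W FR=S RL=W RR=S

after cmd 1 (t=17): FL=S FR=W RL=S RR=W
after cmd 2 (t=29): FL=S FR=W RL=S RR=W
after cmd 3 (t=42): FL=W FR=W RL=W RR=W
after cmd 4 (t=51): FL=W FR=S RL=W RR=S
after cmd 5 (t=66): FL=W FR=W RL=W RR=W
after cmd 6 (t=71): FL=W FR=S RL=W RR=S


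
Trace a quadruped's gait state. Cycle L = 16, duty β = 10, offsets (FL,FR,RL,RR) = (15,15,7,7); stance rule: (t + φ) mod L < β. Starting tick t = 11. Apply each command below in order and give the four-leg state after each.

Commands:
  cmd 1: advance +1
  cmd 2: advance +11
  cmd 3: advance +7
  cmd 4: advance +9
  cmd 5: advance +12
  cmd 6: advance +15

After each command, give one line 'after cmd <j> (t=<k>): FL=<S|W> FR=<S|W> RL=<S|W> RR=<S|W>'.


start t=11: FL=W FR=W RL=S RR=S
cmd 1: advance +1 → t=12, phase=(11,11,3,3) → FL=W FR=W RL=S RR=S
cmd 2: advance +11 → t=23, phase=(6,6,14,14) → FL=S FR=S RL=W RR=W
cmd 3: advance +7 → t=30, phase=(13,13,5,5) → FL=W FR=W RL=S RR=S
cmd 4: advance +9 → t=39, phase=(6,6,14,14) → FL=S FR=S RL=W RR=W
cmd 5: advance +12 → t=51, phase=(2,2,10,10) → FL=S FR=S RL=W RR=W
cmd 6: advance +15 → t=66, phase=(1,1,9,9) → FL=S FR=S RL=S RR=S

after cmd 1 (t=12): FL=W FR=W RL=S RR=S
after cmd 2 (t=23): FL=S FR=S RL=W RR=W
after cmd 3 (t=30): FL=W FR=W RL=S RR=S
after cmd 4 (t=39): FL=S FR=S RL=W RR=W
after cmd 5 (t=51): FL=S FR=S RL=W RR=W
after cmd 6 (t=66): FL=S FR=S RL=S RR=S


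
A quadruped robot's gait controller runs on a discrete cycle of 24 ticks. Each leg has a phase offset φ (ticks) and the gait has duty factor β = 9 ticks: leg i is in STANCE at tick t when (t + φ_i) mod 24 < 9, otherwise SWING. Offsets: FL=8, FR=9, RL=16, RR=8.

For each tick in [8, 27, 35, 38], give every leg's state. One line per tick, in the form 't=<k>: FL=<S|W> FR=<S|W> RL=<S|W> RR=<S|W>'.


t=8: FL=W FR=W RL=S RR=W
t=27: FL=W FR=W RL=W RR=W
t=35: FL=W FR=W RL=S RR=W
t=38: FL=W FR=W RL=S RR=W

t=8: phase=(16,17,0,16) vs β=9 → FL=W FR=W RL=S RR=W
t=27: phase=(11,12,19,11) vs β=9 → FL=W FR=W RL=W RR=W
t=35: phase=(19,20,3,19) vs β=9 → FL=W FR=W RL=S RR=W
t=38: phase=(22,23,6,22) vs β=9 → FL=W FR=W RL=S RR=W


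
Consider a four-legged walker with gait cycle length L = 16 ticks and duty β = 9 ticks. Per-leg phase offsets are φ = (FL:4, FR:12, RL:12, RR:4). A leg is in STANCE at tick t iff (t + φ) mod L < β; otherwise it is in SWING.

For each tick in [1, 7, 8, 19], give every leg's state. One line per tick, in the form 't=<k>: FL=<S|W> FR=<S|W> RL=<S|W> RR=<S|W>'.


t=1: phase=(5,13,13,5) vs β=9 → FL=S FR=W RL=W RR=S
t=7: phase=(11,3,3,11) vs β=9 → FL=W FR=S RL=S RR=W
t=8: phase=(12,4,4,12) vs β=9 → FL=W FR=S RL=S RR=W
t=19: phase=(7,15,15,7) vs β=9 → FL=S FR=W RL=W RR=S

t=1: FL=S FR=W RL=W RR=S
t=7: FL=W FR=S RL=S RR=W
t=8: FL=W FR=S RL=S RR=W
t=19: FL=S FR=W RL=W RR=S


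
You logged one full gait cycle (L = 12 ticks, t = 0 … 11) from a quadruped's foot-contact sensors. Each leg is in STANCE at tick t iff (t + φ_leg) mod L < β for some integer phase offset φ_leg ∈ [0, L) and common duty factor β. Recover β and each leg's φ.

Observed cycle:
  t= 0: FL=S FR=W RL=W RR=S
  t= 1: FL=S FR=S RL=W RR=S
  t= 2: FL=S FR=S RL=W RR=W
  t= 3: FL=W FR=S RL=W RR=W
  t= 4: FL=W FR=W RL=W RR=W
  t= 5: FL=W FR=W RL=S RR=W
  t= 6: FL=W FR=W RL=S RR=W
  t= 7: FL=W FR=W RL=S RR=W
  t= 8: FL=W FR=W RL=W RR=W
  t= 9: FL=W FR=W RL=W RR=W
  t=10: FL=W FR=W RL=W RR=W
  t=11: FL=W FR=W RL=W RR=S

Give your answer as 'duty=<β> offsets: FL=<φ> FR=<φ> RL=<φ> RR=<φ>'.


duty β = stance ticks per leg = 3
FL: stance ticks = 3; W→S at t=0 → φ=0
FR: stance ticks = 3; W→S at t=1 → φ=11
RL: stance ticks = 3; W→S at t=5 → φ=7
RR: stance ticks = 3; W→S at t=11 → φ=1

duty=3 offsets: FL=0 FR=11 RL=7 RR=1


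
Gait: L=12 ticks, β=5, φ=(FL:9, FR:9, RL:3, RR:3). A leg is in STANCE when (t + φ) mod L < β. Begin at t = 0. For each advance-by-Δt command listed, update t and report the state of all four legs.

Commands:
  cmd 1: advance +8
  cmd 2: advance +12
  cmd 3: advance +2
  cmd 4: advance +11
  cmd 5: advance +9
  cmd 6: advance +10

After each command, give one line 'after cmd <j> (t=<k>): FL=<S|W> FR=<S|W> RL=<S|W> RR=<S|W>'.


after cmd 1 (t=8): FL=W FR=W RL=W RR=W
after cmd 2 (t=20): FL=W FR=W RL=W RR=W
after cmd 3 (t=22): FL=W FR=W RL=S RR=S
after cmd 4 (t=33): FL=W FR=W RL=S RR=S
after cmd 5 (t=42): FL=S FR=S RL=W RR=W
after cmd 6 (t=52): FL=S FR=S RL=W RR=W

start t=0: FL=W FR=W RL=S RR=S
cmd 1: advance +8 → t=8, phase=(5,5,11,11) → FL=W FR=W RL=W RR=W
cmd 2: advance +12 → t=20, phase=(5,5,11,11) → FL=W FR=W RL=W RR=W
cmd 3: advance +2 → t=22, phase=(7,7,1,1) → FL=W FR=W RL=S RR=S
cmd 4: advance +11 → t=33, phase=(6,6,0,0) → FL=W FR=W RL=S RR=S
cmd 5: advance +9 → t=42, phase=(3,3,9,9) → FL=S FR=S RL=W RR=W
cmd 6: advance +10 → t=52, phase=(1,1,7,7) → FL=S FR=S RL=W RR=W


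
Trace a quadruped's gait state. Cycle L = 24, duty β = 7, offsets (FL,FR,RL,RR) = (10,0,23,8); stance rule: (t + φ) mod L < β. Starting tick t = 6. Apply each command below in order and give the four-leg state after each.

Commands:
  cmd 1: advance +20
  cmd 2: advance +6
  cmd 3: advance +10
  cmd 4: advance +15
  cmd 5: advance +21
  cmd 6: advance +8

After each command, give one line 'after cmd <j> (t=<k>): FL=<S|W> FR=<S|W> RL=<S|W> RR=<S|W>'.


start t=6: FL=W FR=S RL=S RR=W
cmd 1: advance +20 → t=26, phase=(12,2,1,10) → FL=W FR=S RL=S RR=W
cmd 2: advance +6 → t=32, phase=(18,8,7,16) → FL=W FR=W RL=W RR=W
cmd 3: advance +10 → t=42, phase=(4,18,17,2) → FL=S FR=W RL=W RR=S
cmd 4: advance +15 → t=57, phase=(19,9,8,17) → FL=W FR=W RL=W RR=W
cmd 5: advance +21 → t=78, phase=(16,6,5,14) → FL=W FR=S RL=S RR=W
cmd 6: advance +8 → t=86, phase=(0,14,13,22) → FL=S FR=W RL=W RR=W

after cmd 1 (t=26): FL=W FR=S RL=S RR=W
after cmd 2 (t=32): FL=W FR=W RL=W RR=W
after cmd 3 (t=42): FL=S FR=W RL=W RR=S
after cmd 4 (t=57): FL=W FR=W RL=W RR=W
after cmd 5 (t=78): FL=W FR=S RL=S RR=W
after cmd 6 (t=86): FL=S FR=W RL=W RR=W


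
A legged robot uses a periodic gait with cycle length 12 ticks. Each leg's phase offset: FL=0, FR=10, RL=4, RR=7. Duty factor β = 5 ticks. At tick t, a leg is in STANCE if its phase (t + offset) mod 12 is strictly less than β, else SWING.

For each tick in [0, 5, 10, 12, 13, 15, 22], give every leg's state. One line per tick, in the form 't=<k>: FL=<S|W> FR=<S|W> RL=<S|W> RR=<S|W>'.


t=0: FL=S FR=W RL=S RR=W
t=5: FL=W FR=S RL=W RR=S
t=10: FL=W FR=W RL=S RR=W
t=12: FL=S FR=W RL=S RR=W
t=13: FL=S FR=W RL=W RR=W
t=15: FL=S FR=S RL=W RR=W
t=22: FL=W FR=W RL=S RR=W

t=0: phase=(0,10,4,7) vs β=5 → FL=S FR=W RL=S RR=W
t=5: phase=(5,3,9,0) vs β=5 → FL=W FR=S RL=W RR=S
t=10: phase=(10,8,2,5) vs β=5 → FL=W FR=W RL=S RR=W
t=12: phase=(0,10,4,7) vs β=5 → FL=S FR=W RL=S RR=W
t=13: phase=(1,11,5,8) vs β=5 → FL=S FR=W RL=W RR=W
t=15: phase=(3,1,7,10) vs β=5 → FL=S FR=S RL=W RR=W
t=22: phase=(10,8,2,5) vs β=5 → FL=W FR=W RL=S RR=W


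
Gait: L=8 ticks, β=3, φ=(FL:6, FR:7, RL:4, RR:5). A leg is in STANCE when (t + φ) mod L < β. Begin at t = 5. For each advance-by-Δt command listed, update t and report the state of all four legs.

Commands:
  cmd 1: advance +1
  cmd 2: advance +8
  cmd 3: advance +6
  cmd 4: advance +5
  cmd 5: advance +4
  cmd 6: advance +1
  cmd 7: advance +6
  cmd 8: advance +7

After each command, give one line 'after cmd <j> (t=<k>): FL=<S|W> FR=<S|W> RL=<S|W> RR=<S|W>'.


after cmd 1 (t=6): FL=W FR=W RL=S RR=W
after cmd 2 (t=14): FL=W FR=W RL=S RR=W
after cmd 3 (t=20): FL=S FR=W RL=S RR=S
after cmd 4 (t=25): FL=W FR=S RL=W RR=W
after cmd 5 (t=29): FL=W FR=W RL=S RR=S
after cmd 6 (t=30): FL=W FR=W RL=S RR=W
after cmd 7 (t=36): FL=S FR=W RL=S RR=S
after cmd 8 (t=43): FL=S FR=S RL=W RR=S

start t=5: FL=W FR=W RL=S RR=S
cmd 1: advance +1 → t=6, phase=(4,5,2,3) → FL=W FR=W RL=S RR=W
cmd 2: advance +8 → t=14, phase=(4,5,2,3) → FL=W FR=W RL=S RR=W
cmd 3: advance +6 → t=20, phase=(2,3,0,1) → FL=S FR=W RL=S RR=S
cmd 4: advance +5 → t=25, phase=(7,0,5,6) → FL=W FR=S RL=W RR=W
cmd 5: advance +4 → t=29, phase=(3,4,1,2) → FL=W FR=W RL=S RR=S
cmd 6: advance +1 → t=30, phase=(4,5,2,3) → FL=W FR=W RL=S RR=W
cmd 7: advance +6 → t=36, phase=(2,3,0,1) → FL=S FR=W RL=S RR=S
cmd 8: advance +7 → t=43, phase=(1,2,7,0) → FL=S FR=S RL=W RR=S
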